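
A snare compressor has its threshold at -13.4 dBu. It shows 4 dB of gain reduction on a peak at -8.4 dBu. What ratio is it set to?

Input overshoot = -8.4 − (-13.4) = 5 dB.
Output overshoot = 5 − 4 = 1 dB.
Ratio = input overshoot / output overshoot = 5 / 1 = 5.

5:1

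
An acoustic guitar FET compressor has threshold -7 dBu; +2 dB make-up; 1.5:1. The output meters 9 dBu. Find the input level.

Before make-up, the level was 9 − 2 = 7 dBu.
The compressed level sits 7 − (-7) = 14 dB over threshold.
Input overshoot = R × output overshoot = 21 dB → input = -7 + 21 = 14 dBu.

14 dBu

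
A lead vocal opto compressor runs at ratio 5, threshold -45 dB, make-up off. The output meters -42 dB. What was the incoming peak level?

Post-compression overshoot = -42 − (-45) = 3 dB.
Before 5:1 compression the overshoot was 3 × 5 = 15 dB, so input = -45 + 15 = -30 dB.

-30 dB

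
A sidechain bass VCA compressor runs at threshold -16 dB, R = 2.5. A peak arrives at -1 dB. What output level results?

-1 dB sits 15 dB over threshold.
The 15 dB excess becomes 6 dB after 2.5:1 reduction.
So the level is -16 + 6 = -10 dB.

-10 dB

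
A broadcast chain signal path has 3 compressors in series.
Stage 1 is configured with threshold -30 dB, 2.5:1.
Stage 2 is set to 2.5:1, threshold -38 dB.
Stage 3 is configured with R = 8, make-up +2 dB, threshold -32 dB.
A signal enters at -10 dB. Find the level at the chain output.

-29.95 dB

Stage 1: 20 dB above -30 dB, reduced 2.5:1 to 8 dB above → -22 dB.
Stage 2: 16 dB above -38 dB, reduced 2.5:1 to 6.4 dB above → -31.6 dB.
Stage 3: overshoot 0.4 dB → 0.4/8 = 0.05 dB → -31.95 dB; +2 dB make-up → -29.95 dB.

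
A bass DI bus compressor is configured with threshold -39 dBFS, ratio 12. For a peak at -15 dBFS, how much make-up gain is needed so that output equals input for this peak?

Overshoot 24 dB → 24/12 = 2 dB after compression, so the compressed level is -39 + 2 = -37 dBFS.
Make-up = target − compressed = -15 − (-37) = 22 dB.

22 dB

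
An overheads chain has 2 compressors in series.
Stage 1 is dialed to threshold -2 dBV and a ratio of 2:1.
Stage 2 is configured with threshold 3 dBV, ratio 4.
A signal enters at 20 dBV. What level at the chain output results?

Stage 1: 22 dB above -2 dBV, reduced 2:1 to 11 dB above → 9 dBV.
Stage 2: 6 dB above 3 dBV, reduced 4:1 to 1.5 dB above → 4.5 dBV.

4.5 dBV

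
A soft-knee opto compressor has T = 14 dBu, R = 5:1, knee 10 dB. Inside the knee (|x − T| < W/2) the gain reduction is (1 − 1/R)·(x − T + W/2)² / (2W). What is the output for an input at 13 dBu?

x − T + W/2 = 13 − 14 + 5 = 4.
GR = (1 − 1/5) × 4² / 20 = 0.8 × 16 / 20 = 0.64 dB.
Output = 13 − 0.64 = 12.36 dBu.

12.36 dBu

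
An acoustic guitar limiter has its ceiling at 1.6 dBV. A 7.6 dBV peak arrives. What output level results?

1.6 dBV

At ∞:1, everything above 1.6 dBV is held at the ceiling.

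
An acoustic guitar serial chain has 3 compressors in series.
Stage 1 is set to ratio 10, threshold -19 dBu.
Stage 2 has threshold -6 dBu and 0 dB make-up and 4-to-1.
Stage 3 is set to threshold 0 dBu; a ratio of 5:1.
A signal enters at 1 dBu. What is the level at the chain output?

Stage 1: overshoot 20 dB → 20/10 = 2 dB → -17 dBu.
Stage 2: -17 dBu is at or below the -6 dBu threshold — no compression; output -17 dBu.
Stage 3: -17 dBu is at or below the 0 dBu threshold — no compression; output -17 dBu.

-17 dBu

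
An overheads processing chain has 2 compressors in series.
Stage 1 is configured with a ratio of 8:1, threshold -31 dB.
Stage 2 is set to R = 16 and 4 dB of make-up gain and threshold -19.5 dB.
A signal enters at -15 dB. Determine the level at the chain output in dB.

-25 dB

Stage 1: 16 dB above -31 dB, reduced 8:1 to 2 dB above → -29 dB.
Stage 2: -29 dB ≤ -19.5 dB, so stage 2 doesn't engage; make-up brings it to -25 dB.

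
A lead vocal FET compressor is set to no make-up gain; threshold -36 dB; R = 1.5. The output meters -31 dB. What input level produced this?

-28.5 dB

That's 5 dB above the -36 dB threshold.
Undo the ratio: input overshoot = 5 × 1.5 = 7.5 dB, giving input = -28.5 dB.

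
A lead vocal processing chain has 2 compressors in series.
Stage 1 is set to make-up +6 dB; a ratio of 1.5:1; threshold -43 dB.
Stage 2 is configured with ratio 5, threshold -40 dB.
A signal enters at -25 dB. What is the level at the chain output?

-37 dB

Stage 1: overshoot 18 dB → 18/1.5 = 12 dB → -31 dB; +6 dB make-up → -25 dB.
Stage 2: 15 dB above -40 dB, reduced 5:1 to 3 dB above → -37 dB.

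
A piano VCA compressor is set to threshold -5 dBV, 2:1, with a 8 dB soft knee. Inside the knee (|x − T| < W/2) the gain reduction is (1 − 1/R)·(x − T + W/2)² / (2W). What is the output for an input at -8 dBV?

-8.03125 dBV

x − T + W/2 = -8 − (-5) + 4 = 1.
GR = (1 − 1/2) × 1² / 16 = 0.5 × 1 / 16 = 0.03125 dB.
Output = -8 − 0.03125 = -8.03125 dBV.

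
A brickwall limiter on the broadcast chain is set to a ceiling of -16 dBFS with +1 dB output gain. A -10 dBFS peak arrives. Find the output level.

-15 dBFS

At ∞:1, everything above -16 dBFS is held at the ceiling.
Output gain then adds 1 dB: -16 + 1 = -15 dBFS.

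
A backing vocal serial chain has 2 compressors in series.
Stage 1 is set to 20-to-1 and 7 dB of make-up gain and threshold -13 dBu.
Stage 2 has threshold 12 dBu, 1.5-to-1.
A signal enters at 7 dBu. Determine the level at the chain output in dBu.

Stage 1: overshoot 20 dB → 20/20 = 1 dB → -12 dBu; +7 dB make-up → -5 dBu.
Stage 2: -5 dBu ≤ 12 dBu, so stage 2 doesn't engage; output -5 dBu.

-5 dBu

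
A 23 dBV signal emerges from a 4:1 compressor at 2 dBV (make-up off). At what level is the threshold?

Input is 28 dB above T (since output overshoot × R = input overshoot: (2 − T)·4 = 23 − T gives T = -5 dBV).
Check: -5 + (23 − (-5))/4 = -5 + 7 = 2 dBV. ✓

-5 dBV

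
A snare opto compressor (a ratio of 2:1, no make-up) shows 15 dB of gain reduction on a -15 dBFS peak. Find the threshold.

-45 dBFS

Let T be the threshold. Output overshoot = (input overshoot)/R, so -30 − T = (-15 − T)/2.
2·(-30 − T) = -15 − T → 1·T = -60 − (-15) = -45.
T = -45/1 = -45 dBFS.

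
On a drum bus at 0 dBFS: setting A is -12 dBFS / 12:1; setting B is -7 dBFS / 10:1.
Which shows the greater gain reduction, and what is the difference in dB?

A: 12 dB over, compressed to 1 dB over, so 11 dB of GR.
B: 7 dB over, compressed to 0.7 dB over, so 6.3 dB of GR.
A applies 4.7 dB more gain reduction.

A, by 4.7 dB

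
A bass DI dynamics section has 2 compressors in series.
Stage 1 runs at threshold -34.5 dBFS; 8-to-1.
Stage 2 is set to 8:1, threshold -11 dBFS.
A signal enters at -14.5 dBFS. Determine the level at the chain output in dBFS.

Stage 1: overshoot 20 dB → 20/8 = 2.5 dB → -32 dBFS.
Stage 2: below threshold (-32 ≤ -11); passes unchanged; output -32 dBFS.

-32 dBFS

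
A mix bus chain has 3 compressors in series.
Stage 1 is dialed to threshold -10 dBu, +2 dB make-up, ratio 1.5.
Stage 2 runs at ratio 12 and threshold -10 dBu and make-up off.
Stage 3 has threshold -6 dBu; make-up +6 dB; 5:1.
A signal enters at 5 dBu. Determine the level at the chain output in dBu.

-3 dBu

Stage 1: overshoot 15 dB → 15/1.5 = 10 dB → 0 dBu; +2 dB make-up → 2 dBu.
Stage 2: 2 dBu is 12 dB over -10 dBu; at 12:1 that becomes 1 dB over, giving -9 dBu.
Stage 3: below threshold (-9 ≤ -6); passes unchanged; make-up brings it to -3 dBu.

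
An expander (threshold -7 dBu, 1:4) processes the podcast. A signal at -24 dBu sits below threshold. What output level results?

Below threshold, a 1:4 expander applies gain = (4−1)×(T − x) of attenuation.
(4−1) × 17 = 51 dB, so output = -24 − 51 = -75 dBu.

-75 dBu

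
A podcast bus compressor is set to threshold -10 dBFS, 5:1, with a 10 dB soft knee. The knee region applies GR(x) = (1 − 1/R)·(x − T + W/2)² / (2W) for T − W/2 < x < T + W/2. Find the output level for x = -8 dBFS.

x − T + W/2 = -8 − (-10) + 5 = 7.
GR = (1 − 1/5) × 7² / 20 = 0.8 × 49 / 20 = 1.96 dB.
Output = -8 − 1.96 = -9.96 dBFS.

-9.96 dBFS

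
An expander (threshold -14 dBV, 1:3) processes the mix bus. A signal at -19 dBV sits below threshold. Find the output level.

-29 dBV

Undershoot = (-14) − (-19) = 5 dB.
At 1:3, that expands to 15 dB under threshold.
Output = -14 − 15 = -29 dBV.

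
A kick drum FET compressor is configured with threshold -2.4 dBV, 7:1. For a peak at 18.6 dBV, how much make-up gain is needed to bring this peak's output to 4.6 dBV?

4 dB

The peak compresses to -2.4 + 21/7 = 0.6 dBV.
To reach 4.6 dBV requires 4.6 − 0.6 = 4 dB of make-up.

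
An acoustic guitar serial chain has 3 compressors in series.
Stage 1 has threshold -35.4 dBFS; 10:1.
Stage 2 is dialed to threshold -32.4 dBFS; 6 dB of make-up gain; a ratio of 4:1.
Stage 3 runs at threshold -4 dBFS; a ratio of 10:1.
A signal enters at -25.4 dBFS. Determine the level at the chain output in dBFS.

-28.4 dBFS

Stage 1: -25.4 dBFS is 10 dB over -35.4 dBFS; at 10:1 that becomes 1 dB over, giving -34.4 dBFS.
Stage 2: -34.4 dBFS ≤ -32.4 dBFS, so stage 2 doesn't engage; make-up brings it to -28.4 dBFS.
Stage 3: below threshold (-28.4 ≤ -4); passes unchanged; output -28.4 dBFS.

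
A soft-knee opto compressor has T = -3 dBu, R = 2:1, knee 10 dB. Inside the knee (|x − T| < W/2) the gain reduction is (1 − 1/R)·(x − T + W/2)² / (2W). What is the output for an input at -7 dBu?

x − T + W/2 = -7 − (-3) + 5 = 1.
GR = (1 − 1/2) × 1² / 20 = 0.5 × 1 / 20 = 0.025 dB.
Output = -7 − 0.025 = -7.025 dBu.

-7.025 dBu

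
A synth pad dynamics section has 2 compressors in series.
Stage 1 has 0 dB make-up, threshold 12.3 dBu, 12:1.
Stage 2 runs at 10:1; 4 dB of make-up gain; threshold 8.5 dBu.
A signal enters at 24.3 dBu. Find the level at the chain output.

Stage 1: 24.3 dBu is 12 dB over 12.3 dBu; at 12:1 that becomes 1 dB over, giving 13.3 dBu.
Stage 2: overshoot 4.8 dB → 4.8/10 = 0.48 dB → 8.98 dBu; +4 dB make-up → 12.98 dBu.

12.98 dBu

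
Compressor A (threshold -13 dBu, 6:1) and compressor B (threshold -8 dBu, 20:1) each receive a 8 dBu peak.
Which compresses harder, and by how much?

A: 21 dB over, compressed to 3.5 dB over, so 17.5 dB of GR.
B: 16 dB over, compressed to 0.8 dB over, so 15.2 dB of GR.
A reduces 2.3 dB more.

A, by 2.3 dB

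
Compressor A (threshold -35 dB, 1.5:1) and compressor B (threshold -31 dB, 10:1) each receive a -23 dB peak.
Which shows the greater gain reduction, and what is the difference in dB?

A: overshoot 12 dB → output overshoot 8 dB → GR 4 dB.
B: overshoot 8 dB → output overshoot 0.8 dB → GR 7.2 dB.
B applies 3.2 dB more gain reduction.

B, by 3.2 dB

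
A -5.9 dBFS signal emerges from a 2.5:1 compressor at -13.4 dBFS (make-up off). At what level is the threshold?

Let T be the threshold. Output overshoot = (input overshoot)/R, so -13.4 − T = (-5.9 − T)/2.5.
2.5·(-13.4 − T) = -5.9 − T → 1.5·T = -33.5 − (-5.9) = -27.6.
T = -27.6/1.5 = -18.4 dBFS.

-18.4 dBFS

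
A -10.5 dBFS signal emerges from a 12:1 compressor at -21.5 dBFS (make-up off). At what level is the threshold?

-22.5 dBFS

Gain reduction = -10.5 − (-21.5) = 11 dB; output overshoot = GR / (R − 1) = 11 / 11 = 1 dB.
Threshold = output − output overshoot = -21.5 − 1 = -22.5 dBFS.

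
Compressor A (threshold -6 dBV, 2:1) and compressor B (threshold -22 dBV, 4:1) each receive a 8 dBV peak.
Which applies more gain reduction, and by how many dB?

B, by 15.5 dB

A: 14 dB over, compressed to 7 dB over, so 7 dB of GR.
B: 30 dB over, compressed to 7.5 dB over, so 22.5 dB of GR.
B reduces 15.5 dB more.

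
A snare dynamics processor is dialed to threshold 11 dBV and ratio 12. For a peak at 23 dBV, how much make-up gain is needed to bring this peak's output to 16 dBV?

Without make-up, output = threshold + overshoot/12 = 11 + 1 = 12 dBV.
Gap to target: 4 dB.

4 dB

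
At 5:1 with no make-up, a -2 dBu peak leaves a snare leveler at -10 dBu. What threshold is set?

Gain reduction = -2 − (-10) = 8 dB; output overshoot = GR / (R − 1) = 8 / 4 = 2 dB.
Threshold = output − output overshoot = -10 − 2 = -12 dBu.

-12 dBu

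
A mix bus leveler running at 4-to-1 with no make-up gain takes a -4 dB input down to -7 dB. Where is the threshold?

-8 dB

Let T be the threshold. Output overshoot = (input overshoot)/R, so -7 − T = (-4 − T)/4.
4·(-7 − T) = -4 − T → 3·T = -28 − (-4) = -24.
T = -24/3 = -8 dB.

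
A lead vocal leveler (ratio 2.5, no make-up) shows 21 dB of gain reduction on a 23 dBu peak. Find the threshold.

Gain reduction = 23 − 2 = 21 dB; output overshoot = GR / (R − 1) = 21 / 1.5 = 14 dB.
Threshold = output − output overshoot = 2 − 14 = -12 dBu.

-12 dBu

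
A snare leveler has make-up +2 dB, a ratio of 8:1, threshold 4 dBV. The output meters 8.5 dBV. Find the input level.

Stripping the +2 dB make-up gives 6.5 dBV at the gain stage.
That's 2.5 dB above the 4 dBV threshold.
Undo the ratio: input overshoot = 2.5 × 8 = 20 dB, giving input = 24 dBV.

24 dBV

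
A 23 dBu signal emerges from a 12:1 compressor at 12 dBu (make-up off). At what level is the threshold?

Input is 12 dB above T (since output overshoot × R = input overshoot: (12 − T)·12 = 23 − T gives T = 11 dBu).
Check: 11 + (23 − 11)/12 = 11 + 1 = 12 dBu. ✓

11 dBu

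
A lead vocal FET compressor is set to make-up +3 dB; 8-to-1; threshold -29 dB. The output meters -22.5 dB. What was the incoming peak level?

-1 dB

Before make-up, the level was -22.5 − 3 = -25.5 dB.
Post-compression overshoot = -25.5 − (-29) = 3.5 dB.
Undo the ratio: input overshoot = 3.5 × 8 = 28 dB, giving input = -1 dB.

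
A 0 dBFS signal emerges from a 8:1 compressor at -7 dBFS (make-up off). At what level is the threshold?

Input is 8 dB above T (since output overshoot × R = input overshoot: (-7 − T)·8 = 0 − T gives T = -8 dBFS).
Check: -8 + (0 − (-8))/8 = -8 + 1 = -7 dBFS. ✓

-8 dBFS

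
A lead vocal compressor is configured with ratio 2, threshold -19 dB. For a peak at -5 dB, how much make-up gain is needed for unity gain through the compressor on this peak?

Overshoot 14 dB → 14/2 = 7 dB after compression, so the compressed level is -19 + 7 = -12 dB.
Make-up = target − compressed = -5 − (-12) = 7 dB.

7 dB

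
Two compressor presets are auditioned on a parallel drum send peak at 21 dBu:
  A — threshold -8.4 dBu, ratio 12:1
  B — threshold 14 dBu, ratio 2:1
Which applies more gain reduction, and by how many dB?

A, by 23.45 dB

A: overshoot 29.4 dB → output overshoot 2.45 dB → GR 26.95 dB.
B: overshoot 7 dB → output overshoot 3.5 dB → GR 3.5 dB.
Difference: 23.45 dB in favour of A.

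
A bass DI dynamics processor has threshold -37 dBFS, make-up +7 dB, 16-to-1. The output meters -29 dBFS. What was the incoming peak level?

Before make-up, the level was -29 − 7 = -36 dBFS.
That's 1 dB above the -37 dBFS threshold.
Undo the ratio: input overshoot = 1 × 16 = 16 dB, giving input = -21 dBFS.

-21 dBFS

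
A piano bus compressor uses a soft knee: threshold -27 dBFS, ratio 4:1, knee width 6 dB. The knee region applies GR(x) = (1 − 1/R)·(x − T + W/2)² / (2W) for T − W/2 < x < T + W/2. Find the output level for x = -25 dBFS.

x − T + W/2 = -25 − (-27) + 3 = 5.
GR = (1 − 1/4) × 5² / 12 = 0.75 × 25 / 12 = 1.5625 dB.
Output = -25 − 1.5625 = -26.5625 dBFS.

-26.5625 dBFS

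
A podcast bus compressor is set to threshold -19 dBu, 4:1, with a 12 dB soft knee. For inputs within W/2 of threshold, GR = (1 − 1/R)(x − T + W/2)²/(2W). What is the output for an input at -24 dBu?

x − T + W/2 = -24 − (-19) + 6 = 1.
GR = (1 − 1/4) × 1² / 24 = 0.75 × 1 / 24 = 0.03125 dB.
Output = -24 − 0.03125 = -24.03125 dBu.

-24.03125 dBu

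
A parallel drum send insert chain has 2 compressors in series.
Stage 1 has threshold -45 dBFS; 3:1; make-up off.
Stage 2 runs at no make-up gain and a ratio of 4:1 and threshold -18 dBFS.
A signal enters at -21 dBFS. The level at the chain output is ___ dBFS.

Stage 1: 24 dB above -45 dBFS, reduced 3:1 to 8 dB above → -37 dBFS.
Stage 2: -37 dBFS ≤ -18 dBFS, so stage 2 doesn't engage; output -37 dBFS.

-37 dBFS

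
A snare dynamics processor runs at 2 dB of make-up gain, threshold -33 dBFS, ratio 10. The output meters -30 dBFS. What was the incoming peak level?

Remove make-up: -30 − 2 = -32 dBFS.
That's 1 dB above the -33 dBFS threshold.
Input overshoot = R × output overshoot = 10 dB → input = -33 + 10 = -23 dBFS.

-23 dBFS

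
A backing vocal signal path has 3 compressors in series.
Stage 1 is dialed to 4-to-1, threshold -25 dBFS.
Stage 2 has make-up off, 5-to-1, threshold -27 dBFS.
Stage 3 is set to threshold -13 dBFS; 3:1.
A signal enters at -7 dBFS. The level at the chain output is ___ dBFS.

-25.7 dBFS

Stage 1: overshoot 18 dB → 18/4 = 4.5 dB → -20.5 dBFS.
Stage 2: 6.5 dB above -27 dBFS, reduced 5:1 to 1.3 dB above → -25.7 dBFS.
Stage 3: -25.7 dBFS ≤ -13 dBFS, so stage 3 doesn't engage; output -25.7 dBFS.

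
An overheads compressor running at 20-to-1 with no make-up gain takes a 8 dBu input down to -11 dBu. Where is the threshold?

-12 dBu

Input is 20 dB above T (since output overshoot × R = input overshoot: (-11 − T)·20 = 8 − T gives T = -12 dBu).
Check: -12 + (8 − (-12))/20 = -12 + 1 = -11 dBu. ✓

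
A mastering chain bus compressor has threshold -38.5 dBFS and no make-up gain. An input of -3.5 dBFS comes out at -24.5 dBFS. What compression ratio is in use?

2.5:1

Input overshoot = -3.5 − (-38.5) = 35 dB; output overshoot = -24.5 − (-38.5) = 14 dB.
Ratio = 35 / 14 = 2.5.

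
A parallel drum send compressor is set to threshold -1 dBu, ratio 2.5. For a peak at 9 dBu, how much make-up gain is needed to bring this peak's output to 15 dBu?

12 dB

Overshoot 10 dB → 10/2.5 = 4 dB after compression, so the compressed level is -1 + 4 = 3 dBu.
Make-up = target − compressed = 15 − 3 = 12 dB.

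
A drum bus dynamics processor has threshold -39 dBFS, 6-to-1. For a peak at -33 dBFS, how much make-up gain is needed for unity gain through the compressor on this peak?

5 dB

Overshoot 6 dB → 6/6 = 1 dB after compression, so the compressed level is -39 + 1 = -38 dBFS.
Make-up = target − compressed = -33 − (-38) = 5 dB.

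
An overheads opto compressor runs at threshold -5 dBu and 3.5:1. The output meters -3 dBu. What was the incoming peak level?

2 dBu

The compressed level sits -3 − (-5) = 2 dB over threshold.
Input overshoot = R × output overshoot = 7 dB → input = -5 + 7 = 2 dBu.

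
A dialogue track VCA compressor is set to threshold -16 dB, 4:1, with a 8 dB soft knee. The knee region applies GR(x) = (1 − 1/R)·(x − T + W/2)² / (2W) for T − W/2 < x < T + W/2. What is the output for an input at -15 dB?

-16.171875 dB

x − T + W/2 = -15 − (-16) + 4 = 5.
GR = (1 − 1/4) × 5² / 16 = 0.75 × 25 / 16 = 1.171875 dB.
Output = -15 − 1.171875 = -16.171875 dB.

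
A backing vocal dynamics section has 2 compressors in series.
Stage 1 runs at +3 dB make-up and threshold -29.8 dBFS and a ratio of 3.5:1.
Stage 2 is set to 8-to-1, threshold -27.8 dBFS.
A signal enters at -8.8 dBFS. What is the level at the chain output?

-26.925 dBFS

Stage 1: -8.8 dBFS is 21 dB over -29.8 dBFS; at 3.5:1 that becomes 6 dB over, giving -23.8 dBFS; +3 dB make-up → -20.8 dBFS.
Stage 2: overshoot 7 dB → 7/8 = 0.875 dB → -26.925 dBFS.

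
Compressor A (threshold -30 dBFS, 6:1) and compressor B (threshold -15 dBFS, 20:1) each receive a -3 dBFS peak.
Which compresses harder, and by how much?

A, by 11.1 dB

A: 27 dB over, compressed to 4.5 dB over, so 22.5 dB of GR.
B: 12 dB over, compressed to 0.6 dB over, so 11.4 dB of GR.
Difference: 11.1 dB in favour of A.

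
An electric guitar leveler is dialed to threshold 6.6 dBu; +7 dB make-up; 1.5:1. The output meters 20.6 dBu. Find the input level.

Stripping the +7 dB make-up gives 13.6 dBu at the gain stage.
Post-compression overshoot = 13.6 − 6.6 = 7 dB.
Undo the ratio: input overshoot = 7 × 1.5 = 10.5 dB, giving input = 17.1 dBu.

17.1 dBu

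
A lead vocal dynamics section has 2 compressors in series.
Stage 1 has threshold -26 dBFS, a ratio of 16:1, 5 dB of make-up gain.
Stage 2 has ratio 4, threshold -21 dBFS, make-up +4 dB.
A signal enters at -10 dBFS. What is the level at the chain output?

Stage 1: -10 dBFS is 16 dB over -26 dBFS; at 16:1 that becomes 1 dB over, giving -25 dBFS; +5 dB make-up → -20 dBFS.
Stage 2: 1 dB above -21 dBFS, reduced 4:1 to 0.25 dB above → -20.75 dBFS; +4 dB make-up → -16.75 dBFS.

-16.75 dBFS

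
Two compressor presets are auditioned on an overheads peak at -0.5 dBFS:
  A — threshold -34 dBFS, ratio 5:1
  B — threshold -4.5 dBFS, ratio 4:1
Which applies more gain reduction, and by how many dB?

A: 33.5 dB over, compressed to 6.7 dB over, so 26.8 dB of GR.
B: 4 dB over, compressed to 1 dB over, so 3 dB of GR.
A reduces 23.8 dB more.

A, by 23.8 dB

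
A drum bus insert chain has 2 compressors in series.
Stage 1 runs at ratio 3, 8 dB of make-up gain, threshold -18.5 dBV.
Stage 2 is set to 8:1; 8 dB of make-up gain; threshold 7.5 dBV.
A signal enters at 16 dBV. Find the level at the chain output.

9 dBV

Stage 1: 34.5 dB above -18.5 dBV, reduced 3:1 to 11.5 dB above → -7 dBV; +8 dB make-up → 1 dBV.
Stage 2: 1 dBV is at or below the 7.5 dBV threshold — no compression; make-up brings it to 9 dBV.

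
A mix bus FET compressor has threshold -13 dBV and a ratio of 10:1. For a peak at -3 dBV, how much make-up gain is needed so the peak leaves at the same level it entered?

The peak compresses to -13 + 10/10 = -12 dBV.
To reach -3 dBV requires -3 − (-12) = 9 dB of make-up.

9 dB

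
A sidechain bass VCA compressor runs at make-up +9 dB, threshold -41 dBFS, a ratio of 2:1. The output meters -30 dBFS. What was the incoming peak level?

Stripping the +9 dB make-up gives -39 dBFS at the gain stage.
Post-compression overshoot = -39 − (-41) = 2 dB.
Input overshoot = R × output overshoot = 4 dB → input = -41 + 4 = -37 dBFS.

-37 dBFS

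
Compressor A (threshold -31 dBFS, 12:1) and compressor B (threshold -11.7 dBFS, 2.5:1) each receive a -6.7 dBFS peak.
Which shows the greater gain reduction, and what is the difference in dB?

A, by 19.275 dB

A: 24.3 dB over, compressed to 2.025 dB over, so 22.275 dB of GR.
B: 5 dB over, compressed to 2 dB over, so 3 dB of GR.
A applies 19.275 dB more gain reduction.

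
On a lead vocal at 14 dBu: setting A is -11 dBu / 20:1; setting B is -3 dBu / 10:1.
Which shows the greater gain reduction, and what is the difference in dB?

A, by 8.45 dB

A: 25 dB over, compressed to 1.25 dB over, so 23.75 dB of GR.
B: 17 dB over, compressed to 1.7 dB over, so 15.3 dB of GR.
Difference: 8.45 dB in favour of A.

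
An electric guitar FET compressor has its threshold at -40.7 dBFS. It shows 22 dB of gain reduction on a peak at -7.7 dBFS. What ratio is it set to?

Input overshoot = -7.7 − (-40.7) = 33 dB.
Output overshoot = 33 − 22 = 11 dB.
Ratio = input overshoot / output overshoot = 33 / 11 = 3.

3:1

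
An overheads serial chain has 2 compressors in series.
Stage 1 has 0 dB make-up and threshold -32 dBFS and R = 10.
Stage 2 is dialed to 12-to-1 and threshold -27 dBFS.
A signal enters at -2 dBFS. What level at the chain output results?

-29 dBFS

Stage 1: overshoot 30 dB → 30/10 = 3 dB → -29 dBFS.
Stage 2: -29 dBFS ≤ -27 dBFS, so stage 2 doesn't engage; output -29 dBFS.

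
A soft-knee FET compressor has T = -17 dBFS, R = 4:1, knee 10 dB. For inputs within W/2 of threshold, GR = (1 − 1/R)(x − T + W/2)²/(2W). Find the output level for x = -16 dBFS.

x − T + W/2 = -16 − (-17) + 5 = 6.
GR = (1 − 1/4) × 6² / 20 = 0.75 × 36 / 20 = 1.35 dB.
Output = -16 − 1.35 = -17.35 dBFS.

-17.35 dBFS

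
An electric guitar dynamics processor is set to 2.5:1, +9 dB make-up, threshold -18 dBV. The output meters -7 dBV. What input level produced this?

Stripping the +9 dB make-up gives -16 dBV at the gain stage.
Post-compression overshoot = -16 − (-18) = 2 dB.
Undo the ratio: input overshoot = 2 × 2.5 = 5 dB, giving input = -13 dBV.

-13 dBV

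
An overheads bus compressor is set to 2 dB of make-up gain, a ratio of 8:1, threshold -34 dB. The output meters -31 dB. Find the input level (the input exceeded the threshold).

Stripping the +2 dB make-up gives -33 dB at the gain stage.
That's 1 dB above the -34 dB threshold.
Undo the ratio: input overshoot = 1 × 8 = 8 dB, giving input = -26 dB.

-26 dB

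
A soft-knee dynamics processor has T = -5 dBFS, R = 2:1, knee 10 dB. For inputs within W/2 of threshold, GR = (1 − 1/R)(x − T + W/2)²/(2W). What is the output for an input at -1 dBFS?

-3.025 dBFS

x − T + W/2 = -1 − (-5) + 5 = 9.
GR = (1 − 1/2) × 9² / 20 = 0.5 × 81 / 20 = 2.025 dB.
Output = -1 − 2.025 = -3.025 dBFS.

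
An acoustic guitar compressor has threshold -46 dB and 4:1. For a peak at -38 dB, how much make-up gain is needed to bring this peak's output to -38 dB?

Overshoot 8 dB → 8/4 = 2 dB after compression, so the compressed level is -46 + 2 = -44 dB.
Make-up = target − compressed = -38 − (-44) = 6 dB.

6 dB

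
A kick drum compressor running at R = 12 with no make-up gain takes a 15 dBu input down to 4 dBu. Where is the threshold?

3 dBu

Let T be the threshold. Output overshoot = (input overshoot)/R, so 4 − T = (15 − T)/12.
12·(4 − T) = 15 − T → 11·T = 48 − 15 = 33.
T = 33/11 = 3 dBu.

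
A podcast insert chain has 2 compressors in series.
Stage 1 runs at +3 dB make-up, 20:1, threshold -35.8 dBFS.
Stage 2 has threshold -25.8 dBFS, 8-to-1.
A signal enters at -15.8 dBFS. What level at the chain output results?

Stage 1: 20 dB above -35.8 dBFS, reduced 20:1 to 1 dB above → -34.8 dBFS; +3 dB make-up → -31.8 dBFS.
Stage 2: -31.8 dBFS ≤ -25.8 dBFS, so stage 2 doesn't engage; output -31.8 dBFS.

-31.8 dBFS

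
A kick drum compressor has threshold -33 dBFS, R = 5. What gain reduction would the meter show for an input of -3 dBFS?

24 dB

The signal is 30 dB above threshold.
A 5:1 ratio leaves 6 dB of that excess.
GR = overshoot in − overshoot out = 30 − 6 = 24 dB.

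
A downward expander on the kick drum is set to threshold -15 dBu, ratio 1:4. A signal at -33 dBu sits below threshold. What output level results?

The input is 18 dB below the -15 dBu threshold.
A 1:4 expander multiplies undershoot by 4: 18 × 4 = 72 dB below threshold.
Output = -15 − 72 = -87 dBu.

-87 dBu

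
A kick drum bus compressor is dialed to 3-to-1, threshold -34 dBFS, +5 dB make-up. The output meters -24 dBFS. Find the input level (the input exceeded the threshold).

Remove make-up: -24 − 5 = -29 dBFS.
The compressed level sits -29 − (-34) = 5 dB over threshold.
Undo the ratio: input overshoot = 5 × 3 = 15 dB, giving input = -19 dBFS.

-19 dBFS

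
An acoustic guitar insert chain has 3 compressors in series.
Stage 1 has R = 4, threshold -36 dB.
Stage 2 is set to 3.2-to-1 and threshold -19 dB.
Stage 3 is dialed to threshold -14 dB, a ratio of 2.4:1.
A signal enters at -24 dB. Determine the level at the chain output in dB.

-33 dB

Stage 1: overshoot 12 dB → 12/4 = 3 dB → -33 dB.
Stage 2: -33 dB ≤ -19 dB, so stage 2 doesn't engage; output -33 dB.
Stage 3: below threshold (-33 ≤ -14); passes unchanged; output -33 dB.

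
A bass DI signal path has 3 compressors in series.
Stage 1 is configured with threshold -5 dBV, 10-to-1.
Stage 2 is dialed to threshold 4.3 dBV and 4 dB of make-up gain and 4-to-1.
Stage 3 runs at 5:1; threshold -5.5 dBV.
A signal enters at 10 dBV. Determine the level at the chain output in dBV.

-4.3 dBV

Stage 1: 10 dBV is 15 dB over -5 dBV; at 10:1 that becomes 1.5 dB over, giving -3.5 dBV.
Stage 2: -3.5 dBV ≤ 4.3 dBV, so stage 2 doesn't engage; make-up brings it to 0.5 dBV.
Stage 3: 0.5 dBV is 6 dB over -5.5 dBV; at 5:1 that becomes 1.2 dB over, giving -4.3 dBV.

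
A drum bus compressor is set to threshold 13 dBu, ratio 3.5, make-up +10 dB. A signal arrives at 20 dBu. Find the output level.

25 dBu

Overshoot: 20 − 13 = 7 dB.
3.5:1 compression reduces that to 7/3.5 = 2 dB over.
So the level is 13 + 2 = 15 dBu; make-up adds 10 dB, giving 25 dBu.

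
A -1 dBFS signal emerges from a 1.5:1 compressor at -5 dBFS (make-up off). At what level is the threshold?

Gain reduction = -1 − (-5) = 4 dB; output overshoot = GR / (R − 1) = 4 / 0.5 = 8 dB.
Threshold = output − output overshoot = -5 − 8 = -13 dBFS.

-13 dBFS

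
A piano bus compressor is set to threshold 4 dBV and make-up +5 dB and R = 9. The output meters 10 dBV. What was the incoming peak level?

13 dBV

Stripping the +5 dB make-up gives 5 dBV at the gain stage.
Post-compression overshoot = 5 − 4 = 1 dB.
Input overshoot = R × output overshoot = 9 dB → input = 4 + 9 = 13 dBV.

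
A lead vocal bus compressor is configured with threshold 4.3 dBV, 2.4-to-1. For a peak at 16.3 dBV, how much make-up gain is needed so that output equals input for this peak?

7 dB

The peak compresses to 4.3 + 12/2.4 = 9.3 dBV.
To reach 16.3 dBV requires 16.3 − 9.3 = 7 dB of make-up.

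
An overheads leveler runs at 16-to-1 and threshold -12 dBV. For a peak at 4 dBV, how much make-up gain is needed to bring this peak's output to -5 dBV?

6 dB

Without make-up, output = threshold + overshoot/16 = -12 + 1 = -11 dBV.
Gap to target: 6 dB.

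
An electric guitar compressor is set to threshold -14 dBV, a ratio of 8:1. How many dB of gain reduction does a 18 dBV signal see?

28 dB

Overshoot = 18 − (-14) = 32 dB.
A 8:1 ratio leaves 4 dB of that excess.
So the signal is attenuated by 32 − 4 = 28 dB.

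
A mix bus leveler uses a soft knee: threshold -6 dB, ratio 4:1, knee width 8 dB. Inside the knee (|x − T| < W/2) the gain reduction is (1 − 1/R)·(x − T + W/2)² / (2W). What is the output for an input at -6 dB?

-6.75 dB

x − T + W/2 = -6 − (-6) + 4 = 4.
GR = (1 − 1/4) × 4² / 16 = 0.75 × 16 / 16 = 0.75 dB.
Output = -6 − 0.75 = -6.75 dB.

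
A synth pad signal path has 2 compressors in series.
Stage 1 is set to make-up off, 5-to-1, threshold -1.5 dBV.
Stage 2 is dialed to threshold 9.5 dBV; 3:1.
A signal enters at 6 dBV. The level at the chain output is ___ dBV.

Stage 1: overshoot 7.5 dB → 7.5/5 = 1.5 dB → 0 dBV.
Stage 2: below threshold (0 ≤ 9.5); passes unchanged; output 0 dBV.

0 dBV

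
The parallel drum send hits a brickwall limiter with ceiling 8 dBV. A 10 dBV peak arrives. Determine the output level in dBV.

At ∞:1, everything above 8 dBV is held at the ceiling.

8 dBV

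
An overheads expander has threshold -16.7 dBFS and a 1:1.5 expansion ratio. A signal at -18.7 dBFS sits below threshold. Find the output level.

Below threshold, a 1:1.5 expander applies gain = (1.5−1)×(T − x) of attenuation.
(1.5−1) × 2 = 1 dB, so output = -18.7 − 1 = -19.7 dBFS.

-19.7 dBFS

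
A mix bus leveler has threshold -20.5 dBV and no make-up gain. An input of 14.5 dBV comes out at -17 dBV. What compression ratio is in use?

10:1

Input overshoot = 14.5 − (-20.5) = 35 dB; output overshoot = -17 − (-20.5) = 3.5 dB.
Ratio = 35 / 3.5 = 10.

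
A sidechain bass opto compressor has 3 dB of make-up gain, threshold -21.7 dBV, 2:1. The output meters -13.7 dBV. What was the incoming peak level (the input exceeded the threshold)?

Stripping the +3 dB make-up gives -16.7 dBV at the gain stage.
That's 5 dB above the -21.7 dBV threshold.
Before 2:1 compression the overshoot was 5 × 2 = 10 dB, so input = -21.7 + 10 = -11.7 dBV.

-11.7 dBV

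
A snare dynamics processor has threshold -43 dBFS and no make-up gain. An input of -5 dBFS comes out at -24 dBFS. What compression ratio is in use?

2:1

Input overshoot = -5 − (-43) = 38 dB; output overshoot = -24 − (-43) = 19 dB.
Ratio = 38 / 19 = 2.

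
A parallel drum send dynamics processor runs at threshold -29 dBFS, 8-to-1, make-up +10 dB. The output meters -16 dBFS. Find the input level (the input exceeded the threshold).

Stripping the +10 dB make-up gives -26 dBFS at the gain stage.
The compressed level sits -26 − (-29) = 3 dB over threshold.
Undo the ratio: input overshoot = 3 × 8 = 24 dB, giving input = -5 dBFS.

-5 dBFS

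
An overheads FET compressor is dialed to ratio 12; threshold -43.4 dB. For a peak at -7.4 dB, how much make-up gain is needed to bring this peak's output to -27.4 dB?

The peak compresses to -43.4 + 36/12 = -40.4 dB.
To reach -27.4 dB requires -27.4 − (-40.4) = 13 dB of make-up.

13 dB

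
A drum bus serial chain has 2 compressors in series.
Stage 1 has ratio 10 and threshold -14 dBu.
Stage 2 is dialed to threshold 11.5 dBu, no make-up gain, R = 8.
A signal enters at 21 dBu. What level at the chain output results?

Stage 1: 35 dB above -14 dBu, reduced 10:1 to 3.5 dB above → -10.5 dBu.
Stage 2: -10.5 dBu ≤ 11.5 dBu, so stage 2 doesn't engage; output -10.5 dBu.

-10.5 dBu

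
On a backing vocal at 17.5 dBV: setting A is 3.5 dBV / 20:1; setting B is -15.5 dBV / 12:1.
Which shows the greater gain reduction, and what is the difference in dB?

A: GR = 14 − 14/20 = 13.3 dB.
B: GR = 33 − 33/12 = 30.25 dB.
B reduces 16.95 dB more.

B, by 16.95 dB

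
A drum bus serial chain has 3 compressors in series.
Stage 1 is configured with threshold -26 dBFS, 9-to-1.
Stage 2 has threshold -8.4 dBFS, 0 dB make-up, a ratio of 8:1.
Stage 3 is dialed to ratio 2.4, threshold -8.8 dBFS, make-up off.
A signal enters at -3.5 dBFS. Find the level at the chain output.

-23.5 dBFS

Stage 1: 22.5 dB above -26 dBFS, reduced 9:1 to 2.5 dB above → -23.5 dBFS.
Stage 2: below threshold (-23.5 ≤ -8.4); passes unchanged; output -23.5 dBFS.
Stage 3: -23.5 dBFS ≤ -8.8 dBFS, so stage 3 doesn't engage; output -23.5 dBFS.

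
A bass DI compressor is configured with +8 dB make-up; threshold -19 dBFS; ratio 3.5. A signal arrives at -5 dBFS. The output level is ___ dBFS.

-7 dBFS

-5 dBFS sits 14 dB over threshold.
3.5:1 compression reduces that to 14/3.5 = 4 dB over.
That puts the output at -15 dBFS; make-up adds 8 dB, giving -7 dBFS.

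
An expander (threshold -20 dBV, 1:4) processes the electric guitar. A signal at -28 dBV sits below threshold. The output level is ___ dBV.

The input is 8 dB below the -20 dBV threshold.
A 1:4 expander multiplies undershoot by 4: 8 × 4 = 32 dB below threshold.
Output = -20 − 32 = -52 dBV.

-52 dBV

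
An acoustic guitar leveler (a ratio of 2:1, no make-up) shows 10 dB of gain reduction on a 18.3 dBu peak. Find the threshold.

-1.7 dBu

Let T be the threshold. Output overshoot = (input overshoot)/R, so 8.3 − T = (18.3 − T)/2.
2·(8.3 − T) = 18.3 − T → 1·T = 16.6 − 18.3 = -1.7.
T = -1.7/1 = -1.7 dBu.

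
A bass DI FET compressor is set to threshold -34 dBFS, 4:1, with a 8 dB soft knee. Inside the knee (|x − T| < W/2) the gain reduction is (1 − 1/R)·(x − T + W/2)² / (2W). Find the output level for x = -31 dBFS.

-33.296875 dBFS

x − T + W/2 = -31 − (-34) + 4 = 7.
GR = (1 − 1/4) × 7² / 16 = 0.75 × 49 / 16 = 2.296875 dB.
Output = -31 − 2.296875 = -33.296875 dBFS.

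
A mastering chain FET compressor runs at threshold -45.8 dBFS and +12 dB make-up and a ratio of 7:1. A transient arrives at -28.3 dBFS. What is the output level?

-31.3 dBFS

-28.3 dBFS sits 17.5 dB over threshold.
7:1 compression reduces that to 17.5/7 = 2.5 dB over.
That puts the output at -43.3 dBFS; make-up adds 12 dB, giving -31.3 dBFS.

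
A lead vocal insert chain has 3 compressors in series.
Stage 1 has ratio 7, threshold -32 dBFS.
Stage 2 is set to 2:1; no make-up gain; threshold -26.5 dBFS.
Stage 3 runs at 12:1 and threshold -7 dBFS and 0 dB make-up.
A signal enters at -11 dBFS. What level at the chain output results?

Stage 1: 21 dB above -32 dBFS, reduced 7:1 to 3 dB above → -29 dBFS.
Stage 2: -29 dBFS is at or below the -26.5 dBFS threshold — no compression; output -29 dBFS.
Stage 3: -29 dBFS ≤ -7 dBFS, so stage 3 doesn't engage; output -29 dBFS.

-29 dBFS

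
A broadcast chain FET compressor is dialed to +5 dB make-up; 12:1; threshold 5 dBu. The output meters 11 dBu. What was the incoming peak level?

Stripping the +5 dB make-up gives 6 dBu at the gain stage.
The compressed level sits 6 − 5 = 1 dB over threshold.
Before 12:1 compression the overshoot was 1 × 12 = 12 dB, so input = 5 + 12 = 17 dBu.

17 dBu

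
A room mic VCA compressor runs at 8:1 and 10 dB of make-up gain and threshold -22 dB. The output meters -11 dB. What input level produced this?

-14 dB

Stripping the +10 dB make-up gives -21 dB at the gain stage.
The compressed level sits -21 − (-22) = 1 dB over threshold.
Input overshoot = R × output overshoot = 8 dB → input = -22 + 8 = -14 dB.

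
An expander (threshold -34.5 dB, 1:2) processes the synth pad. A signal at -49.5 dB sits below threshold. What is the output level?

-64.5 dB

Undershoot = (-34.5) − (-49.5) = 15 dB.
At 1:2, that expands to 30 dB under threshold.
Output = -34.5 − 30 = -64.5 dB.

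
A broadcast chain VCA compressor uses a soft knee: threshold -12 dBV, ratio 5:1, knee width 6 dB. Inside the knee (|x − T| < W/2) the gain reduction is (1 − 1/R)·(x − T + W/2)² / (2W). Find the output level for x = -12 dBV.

-12.6 dBV

x − T + W/2 = -12 − (-12) + 3 = 3.
GR = (1 − 1/5) × 3² / 12 = 0.8 × 9 / 12 = 0.6 dB.
Output = -12 − 0.6 = -12.6 dBV.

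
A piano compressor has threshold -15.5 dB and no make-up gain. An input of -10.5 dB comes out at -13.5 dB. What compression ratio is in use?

Input overshoot = -10.5 − (-15.5) = 5 dB; output overshoot = -13.5 − (-15.5) = 2 dB.
Ratio = 5 / 2 = 2.5.

2.5:1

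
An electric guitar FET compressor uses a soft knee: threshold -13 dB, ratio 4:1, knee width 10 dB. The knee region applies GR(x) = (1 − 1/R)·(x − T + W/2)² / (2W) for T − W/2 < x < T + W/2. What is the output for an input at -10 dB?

-12.4 dB

x − T + W/2 = -10 − (-13) + 5 = 8.
GR = (1 − 1/4) × 8² / 20 = 0.75 × 64 / 20 = 2.4 dB.
Output = -10 − 2.4 = -12.4 dB.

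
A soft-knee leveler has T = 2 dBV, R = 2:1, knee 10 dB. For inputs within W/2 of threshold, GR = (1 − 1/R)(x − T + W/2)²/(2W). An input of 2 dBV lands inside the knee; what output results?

x − T + W/2 = 2 − 2 + 5 = 5.
GR = (1 − 1/2) × 5² / 20 = 0.5 × 25 / 20 = 0.625 dB.
Output = 2 − 0.625 = 1.375 dBV.

1.375 dBV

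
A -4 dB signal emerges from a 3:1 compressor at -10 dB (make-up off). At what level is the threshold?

Input is 9 dB above T (since output overshoot × R = input overshoot: (-10 − T)·3 = -4 − T gives T = -13 dB).
Check: -13 + (-4 − (-13))/3 = -13 + 3 = -10 dB. ✓

-13 dB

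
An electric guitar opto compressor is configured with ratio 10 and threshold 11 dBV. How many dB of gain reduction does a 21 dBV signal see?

9 dB

21 dBV exceeds the threshold by 10 dB.
After 10:1 compression the overshoot becomes 10/10 = 1 dB.
So the signal is attenuated by 10 − 1 = 9 dB.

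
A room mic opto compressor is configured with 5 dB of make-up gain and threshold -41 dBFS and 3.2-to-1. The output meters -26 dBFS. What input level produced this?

Before make-up, the level was -26 − 5 = -31 dBFS.
The compressed level sits -31 − (-41) = 10 dB over threshold.
Before 3.2:1 compression the overshoot was 10 × 3.2 = 32 dB, so input = -41 + 32 = -9 dBFS.

-9 dBFS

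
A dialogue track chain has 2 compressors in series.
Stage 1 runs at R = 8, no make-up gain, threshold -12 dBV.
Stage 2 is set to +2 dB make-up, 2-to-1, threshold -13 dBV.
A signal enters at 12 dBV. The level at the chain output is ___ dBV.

Stage 1: overshoot 24 dB → 24/8 = 3 dB → -9 dBV.
Stage 2: overshoot 4 dB → 4/2 = 2 dB → -11 dBV; +2 dB make-up → -9 dBV.

-9 dBV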